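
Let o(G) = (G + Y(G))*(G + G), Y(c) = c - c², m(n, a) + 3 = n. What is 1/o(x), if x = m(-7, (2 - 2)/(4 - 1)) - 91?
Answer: 1/2101406 ≈ 4.7587e-7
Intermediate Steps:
m(n, a) = -3 + n
x = -101 (x = (-3 - 7) - 91 = -10 - 91 = -101)
o(G) = 2*G*(G + G*(1 - G)) (o(G) = (G + G*(1 - G))*(G + G) = (G + G*(1 - G))*(2*G) = 2*G*(G + G*(1 - G)))
1/o(x) = 1/(2*(-101)²*(2 - 1*(-101))) = 1/(2*10201*(2 + 101)) = 1/(2*10201*103) = 1/2101406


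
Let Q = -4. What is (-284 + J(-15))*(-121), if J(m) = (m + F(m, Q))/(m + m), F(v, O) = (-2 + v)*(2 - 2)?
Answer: 68607/2 ≈ 34304.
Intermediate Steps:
F(v, O) = 0 (F(v, O) = (-2 + v)*0 = 0)
J(m) = ½ (J(m) = (m + 0)/(m + m) = m/((2*m)) = m*(1/(2*m)) = ½)
(-284 + J(-15))*(-121) = (-284 + ½)*(-121) = -567/2*(-121) = 68607/2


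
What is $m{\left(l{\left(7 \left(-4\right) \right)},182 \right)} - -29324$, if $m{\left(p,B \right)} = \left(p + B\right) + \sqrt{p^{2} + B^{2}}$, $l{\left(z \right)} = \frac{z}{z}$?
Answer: $29507 + 25 \sqrt{53} \approx 29689.0$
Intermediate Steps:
$l{\left(z \right)} = 1$
$m{\left(p,B \right)} = B + p + \sqrt{B^{2} + p^{2}}$ ($m{\left(p,B \right)} = \left(B + p\right) + \sqrt{B^{2} + p^{2}} = B + p + \sqrt{B^{2} + p^{2}}$)
$m{\left(l{\left(7 \left(-4\right) \right)},182 \right)} - -29324 = \left(182 + 1 + \sqrt{182^{2} + 1^{2}}\right) - -29324 = \left(182 + 1 + \sqrt{33124 + 1}\right) + 29324 = \left(182 + 1 + \sqrt{33125}\right) + 29324 = \left(182 + 1 + 25 \sqrt{53}\right) + 29324 = \left(183 + 25 \sqrt{53}\right) + 29324 = 29507 + 25 \sqrt{53}$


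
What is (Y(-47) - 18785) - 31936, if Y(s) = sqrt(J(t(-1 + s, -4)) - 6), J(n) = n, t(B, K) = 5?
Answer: -50721 + I ≈ -50721.0 + 1.0*I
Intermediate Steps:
Y(s) = I (Y(s) = sqrt(5 - 6) = sqrt(-1) = I)
(Y(-47) - 18785) - 31936 = (I - 18785) - 31936 = (-18785 + I) - 31936 = -50721 + I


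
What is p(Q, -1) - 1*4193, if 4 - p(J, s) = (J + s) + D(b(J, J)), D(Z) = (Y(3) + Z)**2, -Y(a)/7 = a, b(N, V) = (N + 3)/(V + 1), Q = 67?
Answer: -5379821/1156 ≈ -4653.8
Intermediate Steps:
b(N, V) = (3 + N)/(1 + V)
Y(a) = -7*a
D(Z) = (-21 + Z)**2 (D(Z) = (-7*3 + Z)**2 = (-21 + Z)**2)
p(J, s) = 4 - J - s - (-21 + (3 + J)/(1 + J))**2 (p(J, s) = 4 - ((J + s) + (-21 + (3 + J)/(1 + J))**2) = 4 - (J + s + (-21 + (3 + J)/(1 + J))**2) = 4 + (-J - s - (-21 + (3 + J)/(1 + J))**2) = 4 - J - s - (-21 + (3 + J)/(1 + J))**2)
p(Q, -1) - 1*4193 = (4 - 1*67 - 1*(-1) - 4*(9 + 10*67)**2/(1 + 67)**2) - 1*4193 = (4 - 67 + 1 - 4*(9 + 670)**2/68**2) - 4193 = (4 - 67 + 1 - 4*1/4624*679**2) - 4193 = (4 - 67 + 1 - 4*1/4624*461041) - 4193 = (4 - 67 + 1 - 461041/1156) - 4193 = -532713/1156 - 4193 = -5379821/1156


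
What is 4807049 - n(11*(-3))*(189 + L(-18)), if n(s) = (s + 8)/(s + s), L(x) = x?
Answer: 105753653/22 ≈ 4.8070e+6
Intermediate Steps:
n(s) = (8 + s)/(2*s) (n(s) = (8 + s)/((2*s)) = (8 + s)*(1/(2*s)) = (8 + s)/(2*s))
4807049 - n(11*(-3))*(189 + L(-18)) = 4807049 - (8 + 11*(-3))/(2*((11*(-3))))*(189 - 18) = 4807049 - (½)*(8 - 33)/(-33)*171 = 4807049 - (½)*(-1/33)*(-25)*171 = 4807049 - 25*171/66 = 4807049 - 1*1425/22 = 4807049 - 1425/22 = 105753653/22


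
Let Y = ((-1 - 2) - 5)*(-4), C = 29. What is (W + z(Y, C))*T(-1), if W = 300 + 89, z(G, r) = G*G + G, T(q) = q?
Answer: -1445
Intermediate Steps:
Y = 32 (Y = (-3 - 5)*(-4) = -8*(-4) = 32)
z(G, r) = G + G² (z(G, r) = G² + G = G + G²)
W = 389
(W + z(Y, C))*T(-1) = (389 + 32*(1 + 32))*(-1) = (389 + 32*33)*(-1) = (389 + 1056)*(-1) = 1445*(-1) = -1445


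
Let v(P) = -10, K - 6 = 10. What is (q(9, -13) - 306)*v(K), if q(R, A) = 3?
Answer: 3030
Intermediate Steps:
K = 16 (K = 6 + 10 = 16)
(q(9, -13) - 306)*v(K) = (3 - 306)*(-10) = -303*(-10) = 3030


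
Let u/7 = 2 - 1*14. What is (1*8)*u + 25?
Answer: -647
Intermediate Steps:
u = -84 (u = 7*(2 - 1*14) = 7*(2 - 14) = 7*(-12) = -84)
(1*8)*u + 25 = (1*8)*(-84) + 25 = 8*(-84) + 25 = -672 + 25 = -647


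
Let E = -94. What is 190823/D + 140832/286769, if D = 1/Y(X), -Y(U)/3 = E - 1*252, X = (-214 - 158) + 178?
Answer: 56801561621538/286769 ≈ 1.9807e+8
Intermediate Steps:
X = -194 (X = -372 + 178 = -194)
Y(U) = 1038 (Y(U) = -3*(-94 - 1*252) = -3*(-94 - 252) = -3*(-346) = 1038)
D = 1/1038 ≈ 0.00096339
190823/D + 140832/286769 = 190823/(1/1038) + 140832/286769 = 190823*1038 + 140832*(1/286769) = 198074274 + 140832/286769 = 56801561621538/286769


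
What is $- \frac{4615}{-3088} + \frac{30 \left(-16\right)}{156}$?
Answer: $- \frac{63525}{40144} \approx -1.5824$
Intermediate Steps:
$- \frac{4615}{-3088} + \frac{30 \left(-16\right)}{156} = \left(-4615\right) \left(- \frac{1}{3088}\right) - \frac{40}{13} = \frac{4615}{3088} - \frac{40}{13} = - \frac{63525}{40144}$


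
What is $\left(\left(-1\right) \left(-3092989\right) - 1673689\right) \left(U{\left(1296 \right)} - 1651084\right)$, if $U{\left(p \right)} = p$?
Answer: $-2341544108400$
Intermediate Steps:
$\left(\left(-1\right) \left(-3092989\right) - 1673689\right) \left(U{\left(1296 \right)} - 1651084\right) = \left(\left(-1\right) \left(-3092989\right) - 1673689\right) \left(1296 - 1651084\right) = \left(3092989 - 1673689\right) \left(-1649788\right) = 1419300 \left(-1649788\right) = -2341544108400$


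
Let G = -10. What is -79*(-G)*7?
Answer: -5530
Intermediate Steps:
-79*(-G)*7 = -79*(-1*(-10))*7 = -790*7 = -79*70 = -5530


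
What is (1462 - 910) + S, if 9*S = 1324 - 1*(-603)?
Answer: 6895/9 ≈ 766.11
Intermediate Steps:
S = 1927/9 (S = (1324 - 1*(-603))/9 = (1324 + 603)/9 = (⅑)*1927 = 1927/9 ≈ 214.11)
(1462 - 910) + S = (1462 - 910) + 1927/9 = 552 + 1927/9 = 6895/9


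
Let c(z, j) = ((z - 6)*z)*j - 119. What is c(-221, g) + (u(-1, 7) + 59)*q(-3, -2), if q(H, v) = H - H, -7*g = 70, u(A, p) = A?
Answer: -501789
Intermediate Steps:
g = -10 (g = -⅐*70 = -10)
c(z, j) = -119 + j*z*(-6 + z) (c(z, j) = ((-6 + z)*z)*j - 119 = (z*(-6 + z))*j - 119 = j*z*(-6 + z) - 119 = -119 + j*z*(-6 + z))
q(H, v) = 0
c(-221, g) + (u(-1, 7) + 59)*q(-3, -2) = (-119 - 10*(-221)² - 6*(-10)*(-221)) + (-1 + 59)*0 = (-119 - 10*48841 - 13260) + 58*0 = (-119 - 488410 - 13260) + 0 = -501789 + 0 = -501789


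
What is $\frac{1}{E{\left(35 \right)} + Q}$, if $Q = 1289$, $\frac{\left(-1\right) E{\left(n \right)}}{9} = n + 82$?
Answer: $\frac{1}{236} \approx 0.0042373$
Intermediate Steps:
$E{\left(n \right)} = -738 - 9 n$ ($E{\left(n \right)} = - 9 \left(n + 82\right) = - 9 \left(82 + n\right) = -738 - 9 n$)
$\frac{1}{E{\left(35 \right)} + Q} = \frac{1}{\left(-738 - 315\right) + 1289} = \frac{1}{-1053 + 1289} = \frac{1}{236}$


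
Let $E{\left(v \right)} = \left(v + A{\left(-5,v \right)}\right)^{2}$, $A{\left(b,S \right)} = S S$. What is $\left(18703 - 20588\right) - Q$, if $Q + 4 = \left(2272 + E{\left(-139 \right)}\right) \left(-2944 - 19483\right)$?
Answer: $8252045956211$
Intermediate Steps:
$A{\left(b,S \right)} = S^{2}$
$E{\left(v \right)} = \left(v + v^{2}\right)^{2}$
$Q = -8252045958096$ ($Q = -4 + \left(2272 + \left(-139\right)^{2} \left(1 - 139\right)^{2}\right) \left(-2944 - 19483\right) = -4 + \left(2272 + 19321 \left(-138\right)^{2}\right) \left(-22427\right) = -4 + \left(2272 + 19321 \cdot 19044\right) \left(-22427\right) = -4 + \left(2272 + 367949124\right) \left(-22427\right) = -4 + 367951396 \left(-22427\right) = -4 - 8252045958092 = -8252045958096$)
$\left(18703 - 20588\right) - Q = \left(18703 - 20588\right) - -8252045958096 = \left(18703 - 20588\right) + 8252045958096 = -1885 + 8252045958096 = 8252045956211$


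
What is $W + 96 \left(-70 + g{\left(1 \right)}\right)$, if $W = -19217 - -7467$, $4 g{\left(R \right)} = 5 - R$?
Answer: $-18374$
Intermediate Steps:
$g{\left(R \right)} = \frac{5}{4} - \frac{R}{4}$ ($g{\left(R \right)} = \frac{5 - R}{4} = \frac{5}{4} - \frac{R}{4}$)
$W = -11750$ ($W = -19217 + 7467 = -11750$)
$W + 96 \left(-70 + g{\left(1 \right)}\right) = -11750 + 96 \left(-70 + \left(\frac{5}{4} - \frac{1}{4}\right)\right) = -11750 + 96 \left(-70 + 1\right) = -11750 + 96 \left(-69\right) = -11750 - 6624 = -18374$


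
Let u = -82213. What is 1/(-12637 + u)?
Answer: -1/94850 ≈ -1.0543e-5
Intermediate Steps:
1/(-12637 + u) = 1/(-12637 - 82213) = 1/(-94850) = -1/94850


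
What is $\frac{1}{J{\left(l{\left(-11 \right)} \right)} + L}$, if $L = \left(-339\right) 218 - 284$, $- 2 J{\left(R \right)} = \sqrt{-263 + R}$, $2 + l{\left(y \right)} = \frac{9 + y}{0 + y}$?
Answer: $- \frac{3264184}{242156757137} + \frac{2 i \sqrt{32043}}{242156757137} \approx -1.348 \cdot 10^{-5} + 1.4784 \cdot 10^{-9} i$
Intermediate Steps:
$l{\left(y \right)} = -2 + \frac{9 + y}{y}$ ($l{\left(y \right)} = -2 + \frac{9 + y}{0 + y} = -2 + \frac{9 + y}{y}$)
$J{\left(R \right)} = - \frac{\sqrt{-263 + R}}{2}$
$L = -74186$ ($L = -73902 - 284 = -74186$)
$\frac{1}{J{\left(l{\left(-11 \right)} \right)} + L} = \frac{1}{- \frac{\sqrt{-263 + \frac{9 - -11}{-11}}}{2} - 74186} = \frac{1}{- \frac{\sqrt{-263 - \frac{9 + 11}{11}}}{2} - 74186} = \frac{1}{- \frac{\sqrt{-263 - \frac{20}{11}}}{2} - 74186} = \frac{1}{- \frac{\sqrt{- \frac{2913}{11}}}{2} - 74186} = \frac{1}{- \frac{\frac{1}{11} i \sqrt{32043}}{2} - 74186} = \frac{1}{- \frac{i \sqrt{32043}}{22} - 74186} = \frac{1}{-74186 - \frac{i \sqrt{32043}}{22}}$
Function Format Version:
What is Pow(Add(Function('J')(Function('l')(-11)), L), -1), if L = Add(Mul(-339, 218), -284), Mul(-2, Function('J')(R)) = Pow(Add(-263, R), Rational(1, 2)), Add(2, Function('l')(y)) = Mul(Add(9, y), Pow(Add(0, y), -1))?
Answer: Add(Rational(-3264184, 242156757137), Mul(Rational(2, 242156757137), I, Pow(32043, Rational(1, 2)))) ≈ Add(-1.3480e-5, Mul(1.4784e-9, I))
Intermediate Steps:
Function('l')(y) = Add(-2, Mul(Pow(y, -1), Add(9, y))) (Function('l')(y) = Add(-2, Mul(Add(9, y), Pow(Add(0, y), -1))) = Add(-2, Mul(Add(9, y), Pow(y, -1))) = Add(-2, Mul(Pow(y, -1), Add(9, y))))
Function('J')(R) = Mul(Rational(-1, 2), Pow(Add(-263, R), Rational(1, 2)))
L = -74186 (L = Add(-73902, -284) = -74186)
Pow(Add(Function('J')(Function('l')(-11)), L), -1) = Pow(Add(Mul(Rational(-1, 2), Pow(Add(-263, Mul(Pow(-11, -1), Add(9, Mul(-1, -11)))), Rational(1, 2))), -74186), -1) = Pow(Add(Mul(Rational(-1, 2), Pow(Add(-263, Mul(Rational(-1, 11), Add(9, 11))), Rational(1, 2))), -74186), -1) = Pow(Add(Mul(Rational(-1, 2), Pow(Add(-263, Mul(Rational(-1, 11), 20)), Rational(1, 2))), -74186), -1) = Pow(Add(Mul(Rational(-1, 2), Pow(Add(-263, Rational(-20, 11)), Rational(1, 2))), -74186), -1) = Pow(Add(Mul(Rational(-1, 2), Pow(Rational(-2913, 11), Rational(1, 2))), -74186), -1) = Pow(Add(Mul(Rational(-1, 2), Mul(Rational(1, 11), I, Pow(32043, Rational(1, 2)))), -74186), -1) = Pow(Add(Mul(Rational(-1, 22), I, Pow(32043, Rational(1, 2))), -74186), -1) = Pow(Add(-74186, Mul(Rational(-1, 22), I, Pow(32043, Rational(1, 2)))), -1)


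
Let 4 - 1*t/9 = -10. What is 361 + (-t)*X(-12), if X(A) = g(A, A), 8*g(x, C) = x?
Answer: 550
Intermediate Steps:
g(x, C) = x/8
X(A) = A/8
t = 126 (t = 36 - 9*(-10) = 36 + 90 = 126)
361 + (-t)*X(-12) = 361 + (-1*126)*((1/8)*(-12)) = 361 - 126*(-3/2) = 361 + 189 = 550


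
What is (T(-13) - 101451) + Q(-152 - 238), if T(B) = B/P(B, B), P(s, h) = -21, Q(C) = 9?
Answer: -2130269/21 ≈ -1.0144e+5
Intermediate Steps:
T(B) = -B/21 (T(B) = B/(-21) = B*(-1/21) = -B/21)
(T(-13) - 101451) + Q(-152 - 238) = (-1/21*(-13) - 101451) + 9 = (13/21 - 101451) + 9 = -2130458/21 + 9 = -2130269/21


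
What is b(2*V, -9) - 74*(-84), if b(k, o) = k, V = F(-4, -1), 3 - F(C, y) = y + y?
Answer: 6226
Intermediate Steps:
F(C, y) = 3 - 2*y (F(C, y) = 3 - (y + y) = 3 - 2*y)
V = 5 (V = 3 - 2*(-1) = 3 + 2 = 5)
b(2*V, -9) - 74*(-84) = 2*5 - 74*(-84) = 10 + 6216 = 6226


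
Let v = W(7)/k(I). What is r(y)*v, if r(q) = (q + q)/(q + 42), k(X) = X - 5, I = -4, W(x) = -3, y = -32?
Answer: -32/15 ≈ -2.1333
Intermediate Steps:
k(X) = -5 + X
r(q) = 2*q/(42 + q) (r(q) = (2*q)/(42 + q) = 2*q/(42 + q))
v = ⅓ (v = -3/(-5 - 4) = -3/(-9) = -3*(-⅑) = ⅓ ≈ 0.33333)
r(y)*v = (2*(-32)/(42 - 32))*(⅓) = (2*(-32)/10)*(⅓) = (2*(-32)*(⅒))*(⅓) = -32/5*⅓ = -32/15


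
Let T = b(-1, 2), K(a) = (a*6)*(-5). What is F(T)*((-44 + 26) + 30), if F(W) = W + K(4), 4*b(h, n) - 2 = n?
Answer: -1428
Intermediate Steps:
K(a) = -30*a (K(a) = (6*a)*(-5) = -30*a)
b(h, n) = ½ + n/4
T = 1 (T = ½ + (¼)*2 = ½ + ½ = 1)
F(W) = -120 + W (F(W) = W - 30*4 = W - 120 = -120 + W)
F(T)*((-44 + 26) + 30) = (-120 + 1)*((-44 + 26) + 30) = -119*(-18 + 30) = -119*12 = -1428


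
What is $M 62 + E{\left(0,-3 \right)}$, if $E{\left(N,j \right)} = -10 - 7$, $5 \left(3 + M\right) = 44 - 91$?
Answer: $- \frac{3929}{5} \approx -785.8$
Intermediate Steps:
$M = - \frac{62}{5}$ ($M = -3 + \frac{44 - 91}{5} = -3 + \frac{1}{5} \left(-47\right) = -3 - \frac{47}{5} = - \frac{62}{5} \approx -12.4$)
$E{\left(N,j \right)} = -17$ ($E{\left(N,j \right)} = -10 - 7 = -17$)
$M 62 + E{\left(0,-3 \right)} = \left(- \frac{62}{5}\right) 62 - 17 = - \frac{3844}{5} - 17 = - \frac{3929}{5}$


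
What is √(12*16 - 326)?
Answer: I*√134 ≈ 11.576*I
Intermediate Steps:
√(12*16 - 326) = √(192 - 326) = √(-134) = I*√134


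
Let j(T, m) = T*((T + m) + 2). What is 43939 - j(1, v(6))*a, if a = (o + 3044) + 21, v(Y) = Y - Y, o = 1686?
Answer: 29686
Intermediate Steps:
v(Y) = 0
j(T, m) = T*(2 + T + m)
a = 4751 (a = (1686 + 3044) + 21 = 4730 + 21 = 4751)
43939 - j(1, v(6))*a = 43939 - 1*(2 + 1 + 0)*4751 = 43939 - 1*3*4751 = 43939 - 3*4751 = 43939 - 1*14253 = 43939 - 14253 = 29686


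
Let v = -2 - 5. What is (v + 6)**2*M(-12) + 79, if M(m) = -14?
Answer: 65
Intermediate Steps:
v = -7
(v + 6)**2*M(-12) + 79 = (-7 + 6)**2*(-14) + 79 = (-1)**2*(-14) + 79 = 1*(-14) + 79 = -14 + 79 = 65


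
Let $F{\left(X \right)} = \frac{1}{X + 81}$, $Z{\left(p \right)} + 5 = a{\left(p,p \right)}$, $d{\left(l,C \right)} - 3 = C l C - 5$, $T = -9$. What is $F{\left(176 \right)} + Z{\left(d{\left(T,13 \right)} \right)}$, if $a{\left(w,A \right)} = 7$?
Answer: $\frac{515}{257} \approx 2.0039$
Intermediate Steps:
$d{\left(l,C \right)} = -2 + l C^{2}$ ($d{\left(l,C \right)} = 3 + \left(C l C - 5\right) = 3 + \left(l C^{2} - 5\right) = 3 + \left(-5 + l C^{2}\right) = -2 + l C^{2}$)
$Z{\left(p \right)} = 2$ ($Z{\left(p \right)} = -5 + 7 = 2$)
$F{\left(X \right)} = \frac{1}{81 + X}$
$F{\left(176 \right)} + Z{\left(d{\left(T,13 \right)} \right)} = \frac{1}{81 + 176} + 2 = \frac{1}{257} + 2 = \frac{515}{257}$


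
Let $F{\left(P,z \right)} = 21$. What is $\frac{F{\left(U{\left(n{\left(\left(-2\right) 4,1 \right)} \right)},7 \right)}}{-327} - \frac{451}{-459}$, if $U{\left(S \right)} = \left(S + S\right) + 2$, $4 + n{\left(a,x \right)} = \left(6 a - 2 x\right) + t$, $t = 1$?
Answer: $\frac{45946}{50031} \approx 0.91835$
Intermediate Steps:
$n{\left(a,x \right)} = -3 - 2 x + 6 a$ ($n{\left(a,x \right)} = -4 + \left(\left(6 a - 2 x\right) + 1\right) = -4 + \left(\left(- 2 x + 6 a\right) + 1\right) = -4 + \left(1 - 2 x + 6 a\right) = -3 - 2 x + 6 a$)
$U{\left(S \right)} = 2 + 2 S$ ($U{\left(S \right)} = 2 S + 2 = 2 + 2 S$)
$\frac{F{\left(U{\left(n{\left(\left(-2\right) 4,1 \right)} \right)},7 \right)}}{-327} - \frac{451}{-459} = \frac{21}{-327} - \frac{451}{-459} = 21 \left(- \frac{1}{327}\right) - - \frac{451}{459} = - \frac{7}{109} + \frac{451}{459} = \frac{45946}{50031}$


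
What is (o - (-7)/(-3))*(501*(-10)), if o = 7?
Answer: -23380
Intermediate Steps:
(o - (-7)/(-3))*(501*(-10)) = (7 - (-7)/(-3))*(501*(-10)) = (7 - (-7)*(-1)/3)*(-5010) = (7 - 1*7/3)*(-5010) = (7 - 7/3)*(-5010) = (14/3)*(-5010) = -23380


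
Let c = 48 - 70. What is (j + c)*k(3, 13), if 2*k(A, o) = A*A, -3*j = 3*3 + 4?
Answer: -237/2 ≈ -118.50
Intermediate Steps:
j = -13/3 (j = -(3*3 + 4)/3 = -(9 + 4)/3 = -⅓*13 = -13/3 ≈ -4.3333)
k(A, o) = A²/2 (k(A, o) = (A*A)/2 = A²/2)
c = -22
(j + c)*k(3, 13) = (-13/3 - 22)*((½)*3²) = -79*9/6 = -79/3*9/2 = -237/2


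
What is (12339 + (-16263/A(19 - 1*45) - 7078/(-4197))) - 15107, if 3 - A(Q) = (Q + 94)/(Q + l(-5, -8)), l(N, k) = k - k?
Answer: -1734871457/306381 ≈ -5662.5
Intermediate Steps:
l(N, k) = 0
A(Q) = 3 - (94 + Q)/Q (A(Q) = 3 - (Q + 94)/(Q + 0) = 3 - (94 + Q)/Q)
(12339 + (-16263/A(19 - 1*45) - 7078/(-4197))) - 15107 = (12339 + (-16263/(2 - 94/(19 - 1*45)) - 7078/(-4197))) - 15107 = (12339 + (-16263/(2 - 94/(19 - 45)) - 7078*(-1/4197))) - 15107 = (12339 + (-16263/(2 - 94/(-26)) + 7078/4197)) - 15107 = (12339 + (-16263/(2 - 94*(-1/26)) + 7078/4197)) - 15107 = (12339 + (-16263/(2 + 47/13) + 7078/4197)) - 15107 = (12339 + (-16263/73/13 + 7078/4197)) - 15107 = (12339 + (-16263*13/73 + 7078/4197)) - 15107 = (12339 + (-211419/73 + 7078/4197)) - 15107 = (12339 - 886808849/306381) - 15107 = 2893626310/306381 - 15107 = -1734871457/306381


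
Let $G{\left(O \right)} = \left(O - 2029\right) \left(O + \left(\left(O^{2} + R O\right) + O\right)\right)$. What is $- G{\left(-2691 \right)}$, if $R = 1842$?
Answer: $10758187440$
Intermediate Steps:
$G{\left(O \right)} = \left(-2029 + O\right) \left(O^{2} + 1844 O\right)$ ($G{\left(O \right)} = \left(O - 2029\right) \left(O + \left(\left(O^{2} + 1842 O\right) + O\right)\right) = \left(-2029 + O\right) \left(O + \left(O^{2} + 1843 O\right)\right) = \left(-2029 + O\right) \left(O^{2} + 1844 O\right)$)
$- G{\left(-2691 \right)} = - \left(-2691\right) \left(-3741476 + \left(-2691\right)^{2} - -497835\right) = - \left(-2691\right) \left(-3741476 + 7241481 + 497835\right) = - \left(-2691\right) 3997840 = \left(-1\right) \left(-10758187440\right) = 10758187440$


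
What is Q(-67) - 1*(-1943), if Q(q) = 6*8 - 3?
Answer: 1988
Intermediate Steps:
Q(q) = 45 (Q(q) = 48 - 3 = 45)
Q(-67) - 1*(-1943) = 45 - 1*(-1943) = 45 + 1943 = 1988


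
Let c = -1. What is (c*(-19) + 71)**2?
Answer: 8100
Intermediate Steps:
(c*(-19) + 71)**2 = (-1*(-19) + 71)**2 = (19 + 71)**2 = 90**2 = 8100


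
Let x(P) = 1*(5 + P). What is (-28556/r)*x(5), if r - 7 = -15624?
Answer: 285560/15617 ≈ 18.285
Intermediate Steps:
r = -15617 (r = 7 - 15624 = -15617)
x(P) = 5 + P
(-28556/r)*x(5) = (-28556/(-15617))*(5 + 5) = -28556*(-1/15617)*10 = (28556/15617)*10 = 285560/15617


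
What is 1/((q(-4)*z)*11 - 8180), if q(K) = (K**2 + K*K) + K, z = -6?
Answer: -1/10028 ≈ -9.9721e-5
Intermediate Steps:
q(K) = K + 2*K**2 (q(K) = (K**2 + K**2) + K = 2*K**2 + K = K + 2*K**2)
1/((q(-4)*z)*11 - 8180) = 1/((-4*(1 + 2*(-4))*(-6))*11 - 8180) = 1/((-4*(1 - 8)*(-6))*11 - 8180) = 1/((-4*(-7)*(-6))*11 - 8180) = 1/((28*(-6))*11 - 8180) = 1/(-168*11 - 8180) = 1/(-1848 - 8180) = 1/(-10028) = -1/10028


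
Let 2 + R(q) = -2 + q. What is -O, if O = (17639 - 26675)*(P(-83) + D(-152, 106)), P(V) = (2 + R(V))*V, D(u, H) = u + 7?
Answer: 62438760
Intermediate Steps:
D(u, H) = 7 + u
R(q) = -4 + q (R(q) = -2 + (-2 + q) = -4 + q)
P(V) = V*(-2 + V) (P(V) = (2 + (-4 + V))*V = (-2 + V)*V = V*(-2 + V))
O = -62438760 (O = (17639 - 26675)*(-83*(-2 - 83) + (7 - 152)) = -9036*(-83*(-85) - 145) = -9036*(7055 - 145) = -9036*6910 = -62438760)
-O = -1*(-62438760) = 62438760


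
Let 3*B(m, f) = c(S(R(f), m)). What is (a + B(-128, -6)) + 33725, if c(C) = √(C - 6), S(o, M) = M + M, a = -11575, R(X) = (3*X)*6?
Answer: 22150 + I*√262/3 ≈ 22150.0 + 5.3955*I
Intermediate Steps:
R(X) = 18*X
S(o, M) = 2*M
c(C) = √(-6 + C)
B(m, f) = √(-6 + 2*m)/3
(a + B(-128, -6)) + 33725 = (-11575 + √(-6 + 2*(-128))/3) + 33725 = (-11575 + √(-6 - 256)/3) + 33725 = (-11575 + √(-262)/3) + 33725 = (-11575 + (I*√262)/3) + 33725 = (-11575 + I*√262/3) + 33725 = 22150 + I*√262/3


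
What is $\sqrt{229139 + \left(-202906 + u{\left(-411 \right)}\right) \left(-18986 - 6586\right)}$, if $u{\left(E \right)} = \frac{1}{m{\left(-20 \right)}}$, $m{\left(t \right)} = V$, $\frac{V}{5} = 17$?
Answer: $\frac{\sqrt{37490099231855}}{85} \approx 72034.0$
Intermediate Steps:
$V = 85$ ($V = 5 \cdot 17 = 85$)
$m{\left(t \right)} = 85$
$u{\left(E \right)} = \frac{1}{85}$
$\sqrt{229139 + \left(-202906 + u{\left(-411 \right)}\right) \left(-18986 - 6586\right)} = \sqrt{229139 + \left(-202906 + \frac{1}{85}\right) \left(-18986 - 6586\right)} = \sqrt{229139 - - \frac{441040514148}{85}} = \sqrt{229139 + \frac{441040514148}{85}} = \sqrt{\frac{441059990963}{85}} = \frac{\sqrt{37490099231855}}{85}$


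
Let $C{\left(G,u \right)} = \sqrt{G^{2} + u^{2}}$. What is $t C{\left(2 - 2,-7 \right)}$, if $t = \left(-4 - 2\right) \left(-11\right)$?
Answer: $462$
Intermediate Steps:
$t = 66$ ($t = \left(-4 - 2\right) \left(-11\right) = \left(-6\right) \left(-11\right) = 66$)
$t C{\left(2 - 2,-7 \right)} = 66 \sqrt{\left(2 - 2\right)^{2} + \left(-7\right)^{2}} = 66 \sqrt{\left(2 - 2\right)^{2} + 49} = 66 \sqrt{0^{2} + 49} = 66 \sqrt{0 + 49} = 66 \sqrt{49} = 66 \cdot 7 = 462$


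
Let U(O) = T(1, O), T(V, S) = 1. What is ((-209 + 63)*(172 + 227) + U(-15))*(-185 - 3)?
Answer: 10951564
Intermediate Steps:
U(O) = 1
((-209 + 63)*(172 + 227) + U(-15))*(-185 - 3) = ((-209 + 63)*(172 + 227) + 1)*(-185 - 3) = (-146*399 + 1)*(-188) = (-58254 + 1)*(-188) = -58253*(-188) = 10951564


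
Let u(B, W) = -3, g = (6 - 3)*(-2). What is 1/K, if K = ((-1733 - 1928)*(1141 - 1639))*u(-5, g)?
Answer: -1/5469534 ≈ -1.8283e-7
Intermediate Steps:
g = -6 (g = 3*(-2) = -6)
K = -5469534 (K = ((-1733 - 1928)*(1141 - 1639))*(-3) = -3661*(-498)*(-3) = 1823178*(-3) = -5469534)
1/K = 1/(-5469534) = -1/5469534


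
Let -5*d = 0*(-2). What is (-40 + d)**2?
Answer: 1600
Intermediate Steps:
d = 0 (d = -0*(-2) = -1/5*0 = 0)
(-40 + d)**2 = (-40 + 0)**2 = (-40)**2 = 1600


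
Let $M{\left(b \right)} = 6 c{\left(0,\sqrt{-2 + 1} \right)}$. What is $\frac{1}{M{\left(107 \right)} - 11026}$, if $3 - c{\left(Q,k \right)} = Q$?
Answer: $- \frac{1}{11008} \approx -9.0843 \cdot 10^{-5}$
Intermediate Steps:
$c{\left(Q,k \right)} = 3 - Q$
$M{\left(b \right)} = 18$ ($M{\left(b \right)} = 6 \left(3 - 0\right) = 6 \left(3 + 0\right) = 6 \cdot 3 = 18$)
$\frac{1}{M{\left(107 \right)} - 11026} = \frac{1}{18 - 11026} = \frac{1}{-11008} = - \frac{1}{11008}$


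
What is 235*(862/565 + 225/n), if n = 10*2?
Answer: 1357031/452 ≈ 3002.3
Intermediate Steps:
n = 20
235*(862/565 + 225/n) = 235*(862/565 + 225/20) = 235*(862*(1/565) + 225*(1/20)) = 235*(862/565 + 45/4) = 235*(28873/2260) = 1357031/452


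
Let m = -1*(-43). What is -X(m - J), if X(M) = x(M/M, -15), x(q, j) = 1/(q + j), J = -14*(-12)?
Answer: 1/14 ≈ 0.071429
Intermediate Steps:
m = 43
J = 168
x(q, j) = 1/(j + q)
X(M) = -1/14 (X(M) = 1/(-15 + M/M) = 1/(-15 + 1) = 1/(-14) = -1/14)
-X(m - J) = -1*(-1/14) = 1/14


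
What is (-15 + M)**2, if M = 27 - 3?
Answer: 81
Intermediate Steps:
M = 24
(-15 + M)**2 = (-15 + 24)**2 = 9**2 = 81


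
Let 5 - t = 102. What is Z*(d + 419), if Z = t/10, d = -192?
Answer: -22019/10 ≈ -2201.9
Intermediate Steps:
t = -97 (t = 5 - 1*102 = 5 - 102 = -97)
Z = -97/10 ≈ -9.7000
Z*(d + 419) = -97*(-192 + 419)/10 = -97/10*227 = -22019/10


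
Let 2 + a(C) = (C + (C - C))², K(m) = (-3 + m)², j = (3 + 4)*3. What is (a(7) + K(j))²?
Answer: 137641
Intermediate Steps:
j = 21 (j = 7*3 = 21)
a(C) = -2 + C² (a(C) = -2 + (C + (C - C))² = -2 + (C + 0)² = -2 + C²)
(a(7) + K(j))² = ((-2 + 7²) + (-3 + 21)²)² = ((-2 + 49) + 18²)² = (47 + 324)² = 371² = 137641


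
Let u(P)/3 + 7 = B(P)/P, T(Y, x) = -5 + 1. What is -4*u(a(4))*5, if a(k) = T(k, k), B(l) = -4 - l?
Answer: 420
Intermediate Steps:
T(Y, x) = -4
a(k) = -4
u(P) = -21 + 3*(-4 - P)/P (u(P) = -21 + 3*((-4 - P)/P) = -21 + 3*(-4 - P)/P)
-4*u(a(4))*5 = -4*(-24 - 12/(-4))*5 = -4*(-24 - 12*(-1/4))*5 = -4*(-24 + 3)*5 = -4*(-21)*5 = 84*5 = 420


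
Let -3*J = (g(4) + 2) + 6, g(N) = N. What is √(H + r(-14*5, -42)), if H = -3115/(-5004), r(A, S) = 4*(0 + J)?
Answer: I*√10695911/834 ≈ 3.9214*I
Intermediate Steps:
J = -4 (J = -((4 + 2) + 6)/3 = -(6 + 6)/3 = -⅓*12 = -4)
r(A, S) = -16 (r(A, S) = 4*(0 - 4) = 4*(-4) = -16)
H = 3115/5004 (H = -3115*(-1/5004) = 3115/5004 ≈ 0.62250)
√(H + r(-14*5, -42)) = √(3115/5004 - 16) = √(-76949/5004) = I*√10695911/834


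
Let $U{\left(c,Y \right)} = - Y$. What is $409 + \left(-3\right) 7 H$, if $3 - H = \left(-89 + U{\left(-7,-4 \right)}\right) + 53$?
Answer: $-326$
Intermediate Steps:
$H = 35$ ($H = 3 - \left(\left(-89 - -4\right) + 53\right) = 3 - \left(\left(-89 + 4\right) + 53\right) = 3 - \left(-85 + 53\right) = 3 - -32 = 3 + 32 = 35$)
$409 + \left(-3\right) 7 H = 409 + \left(-3\right) 7 \cdot 35 = 409 - 735 = -326$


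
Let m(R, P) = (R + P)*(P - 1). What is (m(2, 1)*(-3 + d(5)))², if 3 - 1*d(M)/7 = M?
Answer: 0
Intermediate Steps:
d(M) = 21 - 7*M
m(R, P) = (-1 + P)*(P + R) (m(R, P) = (P + R)*(-1 + P) = (-1 + P)*(P + R))
(m(2, 1)*(-3 + d(5)))² = ((1² - 1*1 - 1*2 + 1*2)*(-3 + (21 - 7*5)))² = ((1 - 1 - 2 + 2)*(-3 + (21 - 35)))² = (0*(-3 - 14))² = (0*(-17))² = 0² = 0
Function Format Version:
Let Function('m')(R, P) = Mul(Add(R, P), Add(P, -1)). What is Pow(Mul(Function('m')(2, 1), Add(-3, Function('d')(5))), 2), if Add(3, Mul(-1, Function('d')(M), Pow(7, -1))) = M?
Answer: 0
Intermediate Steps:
Function('d')(M) = Add(21, Mul(-7, M))
Function('m')(R, P) = Mul(Add(-1, P), Add(P, R)) (Function('m')(R, P) = Mul(Add(P, R), Add(-1, P)) = Mul(Add(-1, P), Add(P, R)))
Pow(Mul(Function('m')(2, 1), Add(-3, Function('d')(5))), 2) = Pow(Mul(Add(Pow(1, 2), Mul(-1, 1), Mul(-1, 2), Mul(1, 2)), Add(-3, Add(21, Mul(-7, 5)))), 2) = Pow(Mul(Add(1, -1, -2, 2), Add(-3, Add(21, -35))), 2) = Pow(Mul(0, Add(-3, -14)), 2) = Pow(Mul(0, -17), 2) = Pow(0, 2) = 0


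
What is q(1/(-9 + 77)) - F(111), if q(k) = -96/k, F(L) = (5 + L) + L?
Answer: -6755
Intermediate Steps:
F(L) = 5 + 2*L
q(1/(-9 + 77)) - F(111) = -96/(1/(-9 + 77)) - (5 + 2*111) = -96/(1/68) - (5 + 222) = -96/1/68 - 1*227 = -96*68 - 227 = -6528 - 227 = -6755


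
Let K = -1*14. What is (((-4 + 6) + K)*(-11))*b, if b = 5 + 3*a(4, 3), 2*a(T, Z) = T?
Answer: 1452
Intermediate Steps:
a(T, Z) = T/2
K = -14
b = 11 (b = 5 + 3*((1/2)*4) = 5 + 3*2 = 5 + 6 = 11)
(((-4 + 6) + K)*(-11))*b = (((-4 + 6) - 14)*(-11))*11 = ((2 - 14)*(-11))*11 = -12*(-11)*11 = 132*11 = 1452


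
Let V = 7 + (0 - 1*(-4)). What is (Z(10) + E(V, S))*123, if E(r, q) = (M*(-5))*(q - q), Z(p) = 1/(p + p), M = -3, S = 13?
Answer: 123/20 ≈ 6.1500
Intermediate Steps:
V = 11 (V = 7 + (0 + 4) = 7 + 4 = 11)
Z(p) = 1/(2*p)
E(r, q) = 0 (E(r, q) = (-3*(-5))*(q - q) = 15*0 = 0)
(Z(10) + E(V, S))*123 = ((½)/10 + 0)*123 = ((½)*(⅒) + 0)*123 = (1/20 + 0)*123 = (1/20)*123 = 123/20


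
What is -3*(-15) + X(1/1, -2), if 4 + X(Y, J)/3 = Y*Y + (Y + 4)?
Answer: 51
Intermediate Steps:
X(Y, J) = 3*Y + 3*Y² (X(Y, J) = -12 + 3*(Y*Y + (Y + 4)) = -12 + 3*(Y² + (4 + Y)) = -12 + 3*(4 + Y + Y²) = -12 + (12 + 3*Y + 3*Y²) = 3*Y + 3*Y²)
-3*(-15) + X(1/1, -2) = -3*(-15) + 3*(1 + 1/1)/1 = 45 + 3*1*(1 + 1) = 45 + 3*1*2 = 45 + 6 = 51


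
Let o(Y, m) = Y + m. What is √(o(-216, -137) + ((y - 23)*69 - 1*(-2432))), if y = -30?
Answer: I*√1578 ≈ 39.724*I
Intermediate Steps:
√(o(-216, -137) + ((y - 23)*69 - 1*(-2432))) = √((-216 - 137) + ((-30 - 23)*69 - 1*(-2432))) = √(-353 + (-53*69 + 2432)) = √(-353 + (-3657 + 2432)) = √(-353 - 1225) = √(-1578) = I*√1578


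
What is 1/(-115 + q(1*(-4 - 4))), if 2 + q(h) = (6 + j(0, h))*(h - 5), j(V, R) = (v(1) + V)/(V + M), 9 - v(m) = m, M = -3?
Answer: -3/481 ≈ -0.0062370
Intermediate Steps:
v(m) = 9 - m
j(V, R) = (8 + V)/(-3 + V) (j(V, R) = ((9 - 1*1) + V)/(V - 3) = ((9 - 1) + V)/(-3 + V) = (8 + V)/(-3 + V))
q(h) = -56/3 + 10*h/3 (q(h) = -2 + (6 + (8 + 0)/(-3 + 0))*(h - 5) = -2 + (6 + 8/(-3))*(-5 + h) = -2 + (6 - ⅓*8)*(-5 + h) = -2 + (6 - 8/3)*(-5 + h) = -2 + 10*(-5 + h)/3 = -2 + (-50/3 + 10*h/3) = -56/3 + 10*h/3)
1/(-115 + q(1*(-4 - 4))) = 1/(-115 + (-56/3 + 10*(1*(-4 - 4))/3)) = 1/(-115 + (-56/3 + 10*(1*(-8))/3)) = 1/(-115 + (-56/3 + (10/3)*(-8))) = 1/(-115 + (-56/3 - 80/3)) = 1/(-115 - 136/3) = 1/(-481/3) = -3/481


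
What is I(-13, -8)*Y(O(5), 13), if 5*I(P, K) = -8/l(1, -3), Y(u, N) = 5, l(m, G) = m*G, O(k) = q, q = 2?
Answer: 8/3 ≈ 2.6667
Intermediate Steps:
O(k) = 2
l(m, G) = G*m
I(P, K) = 8/15 (I(P, K) = (-8/((-3*1)))/5 = (-8/(-3))/5 = (-8*(-⅓))/5 = (⅕)*(8/3) = 8/15)
I(-13, -8)*Y(O(5), 13) = (8/15)*5 = 8/3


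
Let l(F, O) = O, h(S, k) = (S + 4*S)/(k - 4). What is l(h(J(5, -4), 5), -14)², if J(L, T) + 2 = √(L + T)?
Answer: 196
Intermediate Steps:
J(L, T) = -2 + √(L + T)
h(S, k) = 5*S/(-4 + k) (h(S, k) = (5*S)/(-4 + k) = 5*S/(-4 + k))
l(h(J(5, -4), 5), -14)² = (-14)² = 196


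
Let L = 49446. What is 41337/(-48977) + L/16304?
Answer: 873879147/399260504 ≈ 2.1887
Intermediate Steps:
41337/(-48977) + L/16304 = 41337/(-48977) + 49446/16304 = 41337*(-1/48977) + 49446*(1/16304) = -41337/48977 + 24723/8152 = 873879147/399260504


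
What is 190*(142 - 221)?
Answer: -15010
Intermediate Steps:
190*(142 - 221) = 190*(-79) = -15010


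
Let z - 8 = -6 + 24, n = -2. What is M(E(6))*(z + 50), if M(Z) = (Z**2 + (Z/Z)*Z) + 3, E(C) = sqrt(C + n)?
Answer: 684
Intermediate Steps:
z = 26 (z = 8 + (-6 + 24) = 8 + 18 = 26)
E(C) = sqrt(-2 + C) (E(C) = sqrt(C - 2) = sqrt(-2 + C))
M(Z) = 3 + Z + Z**2 (M(Z) = (Z**2 + 1*Z) + 3 = (Z**2 + Z) + 3 = (Z + Z**2) + 3 = 3 + Z + Z**2)
M(E(6))*(z + 50) = (3 + sqrt(-2 + 6) + (sqrt(-2 + 6))**2)*(26 + 50) = (3 + sqrt(4) + (sqrt(4))**2)*76 = (3 + 2 + 2**2)*76 = (3 + 2 + 4)*76 = 9*76 = 684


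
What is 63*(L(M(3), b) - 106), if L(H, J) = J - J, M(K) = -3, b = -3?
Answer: -6678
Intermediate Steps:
L(H, J) = 0
63*(L(M(3), b) - 106) = 63*(0 - 106) = 63*(-106) = -6678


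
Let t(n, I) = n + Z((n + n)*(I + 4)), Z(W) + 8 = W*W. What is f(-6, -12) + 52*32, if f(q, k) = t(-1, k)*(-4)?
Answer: 676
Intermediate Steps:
Z(W) = -8 + W**2 (Z(W) = -8 + W*W = -8 + W**2)
t(n, I) = -8 + n + 4*n**2*(4 + I)**2 (t(n, I) = n + (-8 + ((n + n)*(I + 4))**2) = n + (-8 + ((2*n)*(4 + I))**2) = n + (-8 + (2*n*(4 + I))**2) = n + (-8 + 4*n**2*(4 + I)**2) = -8 + n + 4*n**2*(4 + I)**2)
f(q, k) = 36 - 16*(4 + k)**2 (f(q, k) = (-8 - 1 + 4*(-1)**2*(4 + k)**2)*(-4) = (-8 - 1 + 4*1*(4 + k)**2)*(-4) = (-8 - 1 + 4*(4 + k)**2)*(-4) = (-9 + 4*(4 + k)**2)*(-4) = 36 - 16*(4 + k)**2)
f(-6, -12) + 52*32 = (36 - 16*(4 - 12)**2) + 52*32 = (36 - 16*(-8)**2) + 1664 = (36 - 16*64) + 1664 = (36 - 1024) + 1664 = -988 + 1664 = 676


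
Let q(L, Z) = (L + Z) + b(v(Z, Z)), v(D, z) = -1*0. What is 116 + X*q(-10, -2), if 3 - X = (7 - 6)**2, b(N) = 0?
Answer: 92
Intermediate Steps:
v(D, z) = 0
q(L, Z) = L + Z (q(L, Z) = (L + Z) + 0 = L + Z)
X = 2 (X = 3 - (7 - 6)**2 = 3 - 1*1**2 = 3 - 1*1 = 3 - 1 = 2)
116 + X*q(-10, -2) = 116 + 2*(-10 - 2) = 116 + 2*(-12) = 116 - 24 = 92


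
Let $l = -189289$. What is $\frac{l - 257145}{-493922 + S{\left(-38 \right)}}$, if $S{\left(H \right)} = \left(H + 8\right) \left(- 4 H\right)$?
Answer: $\frac{223217}{249241} \approx 0.89559$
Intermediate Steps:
$S{\left(H \right)} = - 4 H \left(8 + H\right)$ ($S{\left(H \right)} = \left(8 + H\right) \left(- 4 H\right) = - 4 H \left(8 + H\right)$)
$\frac{l - 257145}{-493922 + S{\left(-38 \right)}} = \frac{-189289 - 257145}{-493922 - - 152 \left(8 - 38\right)} = - \frac{446434}{-493922 - \left(-152\right) \left(-30\right)} = - \frac{446434}{-493922 - 4560} = - \frac{446434}{-498482} = \left(-446434\right) \left(- \frac{1}{498482}\right) = \frac{223217}{249241}$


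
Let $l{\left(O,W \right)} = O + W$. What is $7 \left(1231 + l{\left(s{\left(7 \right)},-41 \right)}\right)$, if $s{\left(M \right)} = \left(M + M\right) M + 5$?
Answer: $9051$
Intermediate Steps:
$s{\left(M \right)} = 5 + 2 M^{2}$ ($s{\left(M \right)} = 2 M M + 5 = 2 M^{2} + 5 = 5 + 2 M^{2}$)
$7 \left(1231 + l{\left(s{\left(7 \right)},-41 \right)}\right) = 7 \left(1231 + \left(\left(5 + 2 \cdot 7^{2}\right) - 41\right)\right) = 7 \left(1231 + \left(\left(5 + 2 \cdot 49\right) - 41\right)\right) = 7 \left(1231 + \left(\left(5 + 98\right) - 41\right)\right) = 7 \left(1231 + \left(103 - 41\right)\right) = 7 \left(1231 + 62\right) = 7 \cdot 1293 = 9051$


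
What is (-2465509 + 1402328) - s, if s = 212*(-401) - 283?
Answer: -977886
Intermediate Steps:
s = -85295 (s = -85012 - 283 = -85295)
(-2465509 + 1402328) - s = (-2465509 + 1402328) - 1*(-85295) = -1063181 + 85295 = -977886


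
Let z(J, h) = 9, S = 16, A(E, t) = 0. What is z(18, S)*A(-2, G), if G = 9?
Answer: 0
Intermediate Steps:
z(18, S)*A(-2, G) = 9*0 = 0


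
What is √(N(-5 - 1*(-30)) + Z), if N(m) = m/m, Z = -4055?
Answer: I*√4054 ≈ 63.671*I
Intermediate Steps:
N(m) = 1
√(N(-5 - 1*(-30)) + Z) = √(1 - 4055) = √(-4054) = I*√4054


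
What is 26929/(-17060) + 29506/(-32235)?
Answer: -54857147/21997164 ≈ -2.4938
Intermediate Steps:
26929/(-17060) + 29506/(-32235) = 26929*(-1/17060) + 29506*(-1/32235) = -26929/17060 - 29506/32235 = -54857147/21997164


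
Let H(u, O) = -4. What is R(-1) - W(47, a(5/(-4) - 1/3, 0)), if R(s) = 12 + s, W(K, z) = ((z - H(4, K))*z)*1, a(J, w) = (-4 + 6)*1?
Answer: -1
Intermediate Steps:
a(J, w) = 2 (a(J, w) = 2*1 = 2)
W(K, z) = z*(4 + z) (W(K, z) = ((z - 1*(-4))*z)*1 = ((z + 4)*z)*1 = ((4 + z)*z)*1 = (z*(4 + z))*1 = z*(4 + z))
R(-1) - W(47, a(5/(-4) - 1/3, 0)) = (12 - 1) - 2*(4 + 2) = 11 - 2*6 = 11 - 1*12 = 11 - 12 = -1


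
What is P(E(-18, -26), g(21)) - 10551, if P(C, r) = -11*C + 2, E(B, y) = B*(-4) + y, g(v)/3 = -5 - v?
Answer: -11055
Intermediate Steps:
g(v) = -15 - 3*v (g(v) = 3*(-5 - v) = -15 - 3*v)
E(B, y) = y - 4*B (E(B, y) = -4*B + y = y - 4*B)
P(C, r) = 2 - 11*C
P(E(-18, -26), g(21)) - 10551 = (2 - 11*(-26 - 4*(-18))) - 10551 = (2 - 11*(-26 + 72)) - 10551 = (2 - 11*46) - 10551 = (2 - 506) - 10551 = -504 - 10551 = -11055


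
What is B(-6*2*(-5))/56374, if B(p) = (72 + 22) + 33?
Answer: 127/56374 ≈ 0.0022528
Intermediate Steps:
B(p) = 127 (B(p) = 94 + 33 = 127)
B(-6*2*(-5))/56374 = 127/56374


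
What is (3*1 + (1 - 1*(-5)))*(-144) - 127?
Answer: -1423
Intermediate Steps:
(3*1 + (1 - 1*(-5)))*(-144) - 127 = (3 + (1 + 5))*(-144) - 127 = (3 + 6)*(-144) - 127 = 9*(-144) - 127 = -1296 - 127 = -1423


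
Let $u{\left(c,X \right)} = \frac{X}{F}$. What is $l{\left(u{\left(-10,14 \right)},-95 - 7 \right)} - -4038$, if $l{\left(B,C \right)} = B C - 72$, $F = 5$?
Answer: $\frac{18402}{5} \approx 3680.4$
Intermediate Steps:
$u{\left(c,X \right)} = \frac{X}{5}$
$l{\left(B,C \right)} = -72 + B C$
$l{\left(u{\left(-10,14 \right)},-95 - 7 \right)} - -4038 = \left(-72 + \frac{1}{5} \cdot 14 \left(-95 - 7\right)\right) - -4038 = \left(-72 + \frac{14 \left(-95 - 7\right)}{5}\right) + 4038 = \left(-72 + \frac{14}{5} \left(-102\right)\right) + 4038 = \left(-72 - \frac{1428}{5}\right) + 4038 = - \frac{1788}{5} + 4038 = \frac{18402}{5}$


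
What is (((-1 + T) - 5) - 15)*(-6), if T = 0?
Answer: 126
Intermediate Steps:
(((-1 + T) - 5) - 15)*(-6) = (((-1 + 0) - 5) - 15)*(-6) = ((-1 - 5) - 15)*(-6) = (-6 - 15)*(-6) = -21*(-6) = 126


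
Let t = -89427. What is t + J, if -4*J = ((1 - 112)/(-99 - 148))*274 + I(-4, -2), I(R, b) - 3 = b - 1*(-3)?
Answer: -44192639/494 ≈ -89459.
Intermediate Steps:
I(R, b) = 6 + b (I(R, b) = 3 + (b - 1*(-3)) = 3 + (b + 3) = 3 + (3 + b) = 6 + b)
J = -15701/494 (J = -(((1 - 112)/(-99 - 148))*274 + (6 - 2))/4 = -(-111/(-247)*274 + 4)/4 = -(-111*(-1/247)*274 + 4)/4 = -((111/247)*274 + 4)/4 = -(30414/247 + 4)/4 = -1/4*31402/247 = -15701/494 ≈ -31.783)
t + J = -89427 - 15701/494 = -44192639/494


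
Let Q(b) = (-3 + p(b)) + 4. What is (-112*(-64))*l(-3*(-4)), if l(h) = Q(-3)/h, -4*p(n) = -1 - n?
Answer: 896/3 ≈ 298.67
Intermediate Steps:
p(n) = ¼ + n/4 (p(n) = -(-1 - n)/4 = ¼ + n/4)
Q(b) = 5/4 + b/4 (Q(b) = (-3 + (¼ + b/4)) + 4 = (-11/4 + b/4) + 4 = 5/4 + b/4)
l(h) = 1/(2*h) (l(h) = (5/4 + (¼)*(-3))/h = (5/4 - ¾)/h = 1/(2*h))
(-112*(-64))*l(-3*(-4)) = (-112*(-64))*(1/(2*((-3*(-4))))) = 7168*((½)/12) = 7168*((½)*(1/12)) = 7168*(1/24) = 896/3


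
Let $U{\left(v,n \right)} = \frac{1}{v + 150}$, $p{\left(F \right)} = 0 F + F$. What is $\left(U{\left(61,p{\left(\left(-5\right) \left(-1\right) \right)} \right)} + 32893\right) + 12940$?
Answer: $\frac{9670764}{211} \approx 45833.0$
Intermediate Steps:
$p{\left(F \right)} = F$ ($p{\left(F \right)} = 0 + F = F$)
$U{\left(v,n \right)} = \frac{1}{150 + v}$
$\left(U{\left(61,p{\left(\left(-5\right) \left(-1\right) \right)} \right)} + 32893\right) + 12940 = \left(\frac{1}{150 + 61} + 32893\right) + 12940 = \left(\frac{1}{211} + 32893\right) + 12940 = \frac{6940424}{211} + 12940 = \frac{9670764}{211}$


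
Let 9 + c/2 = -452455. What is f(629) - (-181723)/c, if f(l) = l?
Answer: 569017989/904928 ≈ 628.80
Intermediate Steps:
c = -904928 (c = -18 + 2*(-452455) = -18 - 904910 = -904928)
f(629) - (-181723)/c = 629 - (-181723)/(-904928) = 629 - (-181723)*(-1)/904928 = 629 - 1*181723/904928 = 629 - 181723/904928 = 569017989/904928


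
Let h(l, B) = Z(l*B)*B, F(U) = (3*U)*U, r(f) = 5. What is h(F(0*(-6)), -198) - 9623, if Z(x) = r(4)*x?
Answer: -9623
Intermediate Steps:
F(U) = 3*U**2
Z(x) = 5*x
h(l, B) = 5*l*B**2 (h(l, B) = (5*(l*B))*B = (5*(B*l))*B = (5*B*l)*B = 5*l*B**2)
h(F(0*(-6)), -198) - 9623 = 5*(3*(0*(-6))**2)*(-198)**2 - 9623 = 5*(3*0**2)*39204 - 9623 = 5*(3*0)*39204 - 9623 = 5*0*39204 - 9623 = 0 - 9623 = -9623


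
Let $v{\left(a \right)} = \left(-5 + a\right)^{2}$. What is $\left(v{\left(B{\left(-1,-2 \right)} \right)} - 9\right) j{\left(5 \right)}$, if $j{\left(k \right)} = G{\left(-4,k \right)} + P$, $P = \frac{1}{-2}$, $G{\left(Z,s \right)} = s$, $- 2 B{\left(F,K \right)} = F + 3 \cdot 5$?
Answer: $\frac{1215}{2} \approx 607.5$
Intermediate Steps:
$B{\left(F,K \right)} = - \frac{15}{2} - \frac{F}{2}$ ($B{\left(F,K \right)} = - \frac{F + 3 \cdot 5}{2} = - \frac{F + 15}{2} = - \frac{15 + F}{2} = - \frac{15}{2} - \frac{F}{2}$)
$P = - \frac{1}{2} \approx -0.5$
$j{\left(k \right)} = - \frac{1}{2} + k$ ($j{\left(k \right)} = k - \frac{1}{2} = - \frac{1}{2} + k$)
$\left(v{\left(B{\left(-1,-2 \right)} \right)} - 9\right) j{\left(5 \right)} = \left(\left(-5 - 7\right)^{2} - 9\right) \left(- \frac{1}{2} + 5\right) = \left(\left(-5 + \left(- \frac{15}{2} + \frac{1}{2}\right)\right)^{2} + \left(-34 + 25\right)\right) \frac{9}{2} = \left(\left(-5 - 7\right)^{2} - 9\right) \frac{9}{2} = \left(\left(-12\right)^{2} - 9\right) \frac{9}{2} = \left(144 - 9\right) \frac{9}{2} = 135 \cdot \frac{9}{2} = \frac{1215}{2}$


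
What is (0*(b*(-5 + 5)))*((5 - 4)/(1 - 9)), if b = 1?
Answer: 0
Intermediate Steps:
(0*(b*(-5 + 5)))*((5 - 4)/(1 - 9)) = (0*(1*(-5 + 5)))*((5 - 4)/(1 - 9)) = (0*(1*0))*(1/(-8)) = (0*0)*(1*(-⅛)) = 0*(-⅛) = 0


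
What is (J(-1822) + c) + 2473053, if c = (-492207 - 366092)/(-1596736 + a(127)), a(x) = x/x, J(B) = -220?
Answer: 3948459858554/1596735 ≈ 2.4728e+6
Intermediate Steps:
a(x) = 1
c = 858299/1596735 (c = (-492207 - 366092)/(-1596736 + 1) = -858299/(-1596735) = -858299*(-1/1596735) = 858299/1596735 ≈ 0.53753)
(J(-1822) + c) + 2473053 = (-220 + 858299/1596735) + 2473053 = -350423401/1596735 + 2473053 = 3948459858554/1596735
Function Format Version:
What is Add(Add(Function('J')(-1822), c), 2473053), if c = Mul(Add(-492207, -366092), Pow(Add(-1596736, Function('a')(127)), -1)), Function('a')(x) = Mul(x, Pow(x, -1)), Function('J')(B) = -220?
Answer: Rational(3948459858554, 1596735) ≈ 2.4728e+6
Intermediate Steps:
Function('a')(x) = 1
c = Rational(858299, 1596735) (c = Mul(Add(-492207, -366092), Pow(Add(-1596736, 1), -1)) = Mul(-858299, Pow(-1596735, -1)) = Mul(-858299, Rational(-1, 1596735)) = Rational(858299, 1596735) ≈ 0.53753)
Add(Add(Function('J')(-1822), c), 2473053) = Add(Add(-220, Rational(858299, 1596735)), 2473053) = Add(Rational(-350423401, 1596735), 2473053) = Rational(3948459858554, 1596735)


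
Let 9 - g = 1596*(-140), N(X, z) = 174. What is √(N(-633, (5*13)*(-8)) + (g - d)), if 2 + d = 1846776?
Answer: I*√1623151 ≈ 1274.0*I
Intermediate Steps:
d = 1846774 (d = -2 + 1846776 = 1846774)
g = 223449 (g = 9 - 1596*(-140) = 9 - 1*(-223440) = 9 + 223440 = 223449)
√(N(-633, (5*13)*(-8)) + (g - d)) = √(174 + (223449 - 1*1846774)) = √(174 + (223449 - 1846774)) = √(174 - 1623325) = √(-1623151) = I*√1623151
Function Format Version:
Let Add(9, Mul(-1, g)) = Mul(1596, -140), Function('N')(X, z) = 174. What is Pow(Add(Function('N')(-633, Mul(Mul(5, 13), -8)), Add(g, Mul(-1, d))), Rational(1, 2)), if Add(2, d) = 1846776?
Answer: Mul(I, Pow(1623151, Rational(1, 2))) ≈ Mul(1274.0, I)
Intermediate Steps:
d = 1846774 (d = Add(-2, 1846776) = 1846774)
g = 223449 (g = Add(9, Mul(-1, Mul(1596, -140))) = Add(9, Mul(-1, -223440)) = Add(9, 223440) = 223449)
Pow(Add(Function('N')(-633, Mul(Mul(5, 13), -8)), Add(g, Mul(-1, d))), Rational(1, 2)) = Pow(Add(174, Add(223449, Mul(-1, 1846774))), Rational(1, 2)) = Pow(Add(174, Add(223449, -1846774)), Rational(1, 2)) = Pow(Add(174, -1623325), Rational(1, 2)) = Pow(-1623151, Rational(1, 2)) = Mul(I, Pow(1623151, Rational(1, 2)))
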